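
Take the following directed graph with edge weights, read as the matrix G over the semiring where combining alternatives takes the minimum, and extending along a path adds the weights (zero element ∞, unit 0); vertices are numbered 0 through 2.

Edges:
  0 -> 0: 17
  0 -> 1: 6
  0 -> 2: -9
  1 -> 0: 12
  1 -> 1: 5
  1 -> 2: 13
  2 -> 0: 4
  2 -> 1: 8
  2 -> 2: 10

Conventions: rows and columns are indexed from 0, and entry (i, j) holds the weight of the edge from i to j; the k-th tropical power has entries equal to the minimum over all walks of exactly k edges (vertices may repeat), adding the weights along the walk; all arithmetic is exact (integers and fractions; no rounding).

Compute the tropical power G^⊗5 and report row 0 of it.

G^⊗2:
  [-5, -1, 1]
  [17, 10, 3]
  [14, 10, -5]
G^⊗3:
  [5, 1, -14]
  [7, 11, 8]
  [-1, 3, 5]
G^⊗4:
  [-10, -6, -4]
  [12, 13, -2]
  [9, 5, -10]
G^⊗5:
  [0, -4, -19]
  [2, 6, 3]
  [-6, -2, 0]
Answer: row 0 of G^⊗5 = [0, -4, -19]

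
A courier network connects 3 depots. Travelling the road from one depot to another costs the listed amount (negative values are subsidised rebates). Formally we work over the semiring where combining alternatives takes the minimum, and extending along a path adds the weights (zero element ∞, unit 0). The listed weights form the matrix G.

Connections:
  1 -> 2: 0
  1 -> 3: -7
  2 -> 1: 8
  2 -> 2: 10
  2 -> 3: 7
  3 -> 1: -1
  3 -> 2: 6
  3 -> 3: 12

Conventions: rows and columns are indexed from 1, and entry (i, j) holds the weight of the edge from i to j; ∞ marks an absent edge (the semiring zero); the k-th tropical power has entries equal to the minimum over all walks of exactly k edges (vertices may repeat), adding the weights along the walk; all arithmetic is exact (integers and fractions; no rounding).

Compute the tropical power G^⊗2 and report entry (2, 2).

G^⊗2:
  [-8, -1, 5]
  [6, 8, 1]
  [11, -1, -8]
Key observation: the optimum is the walk 2->1->2, with weight 8 + 0 = 8.
Optimal value attained by: walk 2->1->2.
Answer: (G^⊗2)[2][2] = 8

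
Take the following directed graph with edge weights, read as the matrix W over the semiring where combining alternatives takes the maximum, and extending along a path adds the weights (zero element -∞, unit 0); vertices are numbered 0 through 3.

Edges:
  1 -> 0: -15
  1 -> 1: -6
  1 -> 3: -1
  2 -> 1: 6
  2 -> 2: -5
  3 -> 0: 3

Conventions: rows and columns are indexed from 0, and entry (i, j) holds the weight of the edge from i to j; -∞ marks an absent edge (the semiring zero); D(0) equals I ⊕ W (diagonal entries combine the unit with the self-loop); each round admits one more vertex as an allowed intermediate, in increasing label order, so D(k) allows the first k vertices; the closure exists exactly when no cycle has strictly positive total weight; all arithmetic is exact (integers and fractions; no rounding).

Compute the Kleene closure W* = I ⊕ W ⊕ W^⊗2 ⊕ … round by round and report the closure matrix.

D(0):
  [0, -∞, -∞, -∞]
  [-15, 0, -∞, -1]
  [-∞, 6, 0, -∞]
  [3, -∞, -∞, 0]
D(1):
  [0, -∞, -∞, -∞]
  [-15, 0, -∞, -1]
  [-∞, 6, 0, -∞]
  [3, -∞, -∞, 0]
D(2):
  [0, -∞, -∞, -∞]
  [-15, 0, -∞, -1]
  [-9, 6, 0, 5]
  [3, -∞, -∞, 0]
D(3):
  [0, -∞, -∞, -∞]
  [-15, 0, -∞, -1]
  [-9, 6, 0, 5]
  [3, -∞, -∞, 0]
D(4):
  [0, -∞, -∞, -∞]
  [2, 0, -∞, -1]
  [8, 6, 0, 5]
  [3, -∞, -∞, 0]
Answer: W* = [[0, -∞, -∞, -∞], [2, 0, -∞, -1], [8, 6, 0, 5], [3, -∞, -∞, 0]]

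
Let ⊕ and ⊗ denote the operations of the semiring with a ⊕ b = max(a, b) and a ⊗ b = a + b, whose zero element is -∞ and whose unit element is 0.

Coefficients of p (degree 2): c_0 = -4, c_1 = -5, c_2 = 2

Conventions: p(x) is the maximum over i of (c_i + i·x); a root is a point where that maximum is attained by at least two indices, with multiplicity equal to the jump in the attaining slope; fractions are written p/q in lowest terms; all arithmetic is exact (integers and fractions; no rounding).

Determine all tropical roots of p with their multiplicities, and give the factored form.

hull edge (i=0, c=-4) to (i=2, c=2): slope 3, span 2
Factored form: p(x) = 2 ⊗ (x ⊕ (-3)) ⊗ (x ⊕ (-3))
Answer: roots = -3 (mult 2)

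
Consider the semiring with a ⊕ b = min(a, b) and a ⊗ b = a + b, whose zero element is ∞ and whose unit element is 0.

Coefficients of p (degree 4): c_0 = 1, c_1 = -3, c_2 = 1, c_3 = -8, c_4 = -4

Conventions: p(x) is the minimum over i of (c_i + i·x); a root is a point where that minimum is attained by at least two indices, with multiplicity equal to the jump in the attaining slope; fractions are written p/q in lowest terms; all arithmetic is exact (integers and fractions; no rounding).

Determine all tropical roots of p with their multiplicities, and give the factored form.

hull edge (i=0, c=1) to (i=1, c=-3): slope -4, span 1
hull edge (i=1, c=-3) to (i=3, c=-8): slope -5/2, span 2
hull edge (i=3, c=-8) to (i=4, c=-4): slope 4, span 1
Factored form: p(x) = -4 ⊗ (x ⊕ (-4)) ⊗ (x ⊕ 5/2) ⊗ (x ⊕ 5/2) ⊗ (x ⊕ 4)
Answer: roots = -4 (mult 1), 5/2 (mult 2), 4 (mult 1)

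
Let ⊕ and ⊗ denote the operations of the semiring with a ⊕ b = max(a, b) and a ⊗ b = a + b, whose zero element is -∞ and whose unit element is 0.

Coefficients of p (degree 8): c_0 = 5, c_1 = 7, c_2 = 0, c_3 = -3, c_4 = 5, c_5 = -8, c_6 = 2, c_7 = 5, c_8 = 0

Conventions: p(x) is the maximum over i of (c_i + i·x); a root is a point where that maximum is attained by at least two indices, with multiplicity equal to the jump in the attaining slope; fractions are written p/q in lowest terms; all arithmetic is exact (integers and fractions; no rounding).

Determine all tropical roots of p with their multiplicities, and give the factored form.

hull edge (i=0, c=5) to (i=1, c=7): slope 2, span 1
hull edge (i=1, c=7) to (i=7, c=5): slope -1/3, span 6
hull edge (i=7, c=5) to (i=8, c=0): slope -5, span 1
Factored form: p(x) = 0 ⊗ (x ⊕ (-2)) ⊗ (x ⊕ 1/3) ⊗ (x ⊕ 1/3) ⊗ (x ⊕ 1/3) ⊗ (x ⊕ 1/3) ⊗ (x ⊕ 1/3) ⊗ (x ⊕ 1/3) ⊗ (x ⊕ 5)
Answer: roots = -2 (mult 1), 1/3 (mult 6), 5 (mult 1)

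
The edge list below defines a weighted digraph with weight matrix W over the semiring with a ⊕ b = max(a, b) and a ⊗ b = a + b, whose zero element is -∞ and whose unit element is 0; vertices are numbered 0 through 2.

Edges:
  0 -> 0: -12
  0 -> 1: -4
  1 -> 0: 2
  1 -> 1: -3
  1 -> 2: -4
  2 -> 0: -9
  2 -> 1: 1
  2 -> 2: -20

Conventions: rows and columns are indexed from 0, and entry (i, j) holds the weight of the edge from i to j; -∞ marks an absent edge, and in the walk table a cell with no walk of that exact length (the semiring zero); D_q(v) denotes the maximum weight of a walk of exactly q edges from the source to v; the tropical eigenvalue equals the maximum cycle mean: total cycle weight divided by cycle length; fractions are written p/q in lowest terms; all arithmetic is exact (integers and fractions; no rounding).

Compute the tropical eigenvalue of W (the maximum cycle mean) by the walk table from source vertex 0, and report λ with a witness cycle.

q=0: [0, -∞, -∞]
q=1: [-12, -4, -∞]
q=2: [-2, -7, -8]
q=3: [-5, -6, -11]
Optimal cycle mean attained by: cycle 0->1->0, total (-4) + 2, length 2.
Answer: λ = -1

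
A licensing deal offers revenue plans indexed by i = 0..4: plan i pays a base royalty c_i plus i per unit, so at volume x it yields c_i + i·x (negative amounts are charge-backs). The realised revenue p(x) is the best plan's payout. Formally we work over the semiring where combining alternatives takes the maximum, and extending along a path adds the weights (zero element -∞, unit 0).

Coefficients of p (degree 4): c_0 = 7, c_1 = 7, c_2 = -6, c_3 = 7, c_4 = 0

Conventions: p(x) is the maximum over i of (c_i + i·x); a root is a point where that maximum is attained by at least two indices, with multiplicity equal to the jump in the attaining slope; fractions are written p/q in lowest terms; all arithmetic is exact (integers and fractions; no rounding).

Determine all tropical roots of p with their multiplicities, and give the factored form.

hull edge (i=0, c=7) to (i=3, c=7): slope 0, span 3
hull edge (i=3, c=7) to (i=4, c=0): slope -7, span 1
Factored form: p(x) = 0 ⊗ (x ⊕ 0) ⊗ (x ⊕ 0) ⊗ (x ⊕ 0) ⊗ (x ⊕ 7)
Answer: roots = 0 (mult 3), 7 (mult 1)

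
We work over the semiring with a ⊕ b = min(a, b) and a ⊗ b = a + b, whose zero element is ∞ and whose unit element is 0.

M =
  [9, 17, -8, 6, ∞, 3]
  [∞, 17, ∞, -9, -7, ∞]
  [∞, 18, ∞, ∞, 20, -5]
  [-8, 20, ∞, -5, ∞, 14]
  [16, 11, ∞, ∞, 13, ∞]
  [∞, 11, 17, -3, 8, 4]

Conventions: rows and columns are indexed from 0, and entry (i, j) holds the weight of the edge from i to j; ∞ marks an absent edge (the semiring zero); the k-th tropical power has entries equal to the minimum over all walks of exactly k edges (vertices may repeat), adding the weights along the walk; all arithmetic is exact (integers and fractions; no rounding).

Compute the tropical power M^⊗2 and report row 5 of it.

M^⊗2:
  [-2, 10, 1, 0, 10, -13]
  [-17, 4, ∞, -14, 6, 5]
  [36, 6, 12, -8, 3, -1]
  [-13, 9, -16, -10, 13, -5]
  [25, 24, 8, 2, 4, 19]
  [-11, 15, 21, -8, 4, 8]
Answer: row 5 of M^⊗2 = [-11, 15, 21, -8, 4, 8]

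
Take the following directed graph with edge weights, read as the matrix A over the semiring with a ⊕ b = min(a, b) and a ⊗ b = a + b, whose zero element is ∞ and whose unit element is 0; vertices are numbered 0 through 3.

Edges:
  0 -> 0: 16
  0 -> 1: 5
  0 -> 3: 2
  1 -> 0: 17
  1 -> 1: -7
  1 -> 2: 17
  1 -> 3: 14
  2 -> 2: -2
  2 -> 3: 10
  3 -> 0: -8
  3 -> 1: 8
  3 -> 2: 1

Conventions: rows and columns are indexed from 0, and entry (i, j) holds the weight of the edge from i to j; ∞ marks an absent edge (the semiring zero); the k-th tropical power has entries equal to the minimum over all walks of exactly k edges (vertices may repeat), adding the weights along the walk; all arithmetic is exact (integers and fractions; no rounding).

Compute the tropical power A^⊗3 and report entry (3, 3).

A^⊗2:
  [-6, -2, 3, 18]
  [6, -14, 10, 7]
  [2, 18, -4, 8]
  [8, -3, -1, -6]
A^⊗3:
  [10, -9, 1, -4]
  [-1, -21, 3, 0]
  [0, 7, -6, 4]
  [-14, -10, -5, 9]
Key observation: the optimum is the walk 3->2->2->3, with weight 1 + (-2) + 10 = 9.
Optimal value attained by: walk 3->2->2->3.
Answer: (A^⊗3)[3][3] = 9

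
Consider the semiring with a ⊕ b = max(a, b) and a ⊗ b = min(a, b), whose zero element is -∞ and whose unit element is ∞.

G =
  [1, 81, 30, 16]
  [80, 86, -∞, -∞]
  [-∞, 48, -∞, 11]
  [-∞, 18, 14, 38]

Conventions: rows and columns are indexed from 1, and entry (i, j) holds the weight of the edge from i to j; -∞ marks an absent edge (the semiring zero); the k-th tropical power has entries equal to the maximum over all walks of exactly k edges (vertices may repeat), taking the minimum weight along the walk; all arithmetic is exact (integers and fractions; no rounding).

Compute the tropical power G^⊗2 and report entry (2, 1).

G^⊗2:
  [80, 81, 14, 16]
  [80, 86, 30, 16]
  [48, 48, 11, 11]
  [18, 18, 14, 38]
Key observation: the optimum is the walk 2->2->1, with weight 86 min 80 = 80.
Optimal value attained by: walk 2->2->1.
Answer: (G^⊗2)[2][1] = 80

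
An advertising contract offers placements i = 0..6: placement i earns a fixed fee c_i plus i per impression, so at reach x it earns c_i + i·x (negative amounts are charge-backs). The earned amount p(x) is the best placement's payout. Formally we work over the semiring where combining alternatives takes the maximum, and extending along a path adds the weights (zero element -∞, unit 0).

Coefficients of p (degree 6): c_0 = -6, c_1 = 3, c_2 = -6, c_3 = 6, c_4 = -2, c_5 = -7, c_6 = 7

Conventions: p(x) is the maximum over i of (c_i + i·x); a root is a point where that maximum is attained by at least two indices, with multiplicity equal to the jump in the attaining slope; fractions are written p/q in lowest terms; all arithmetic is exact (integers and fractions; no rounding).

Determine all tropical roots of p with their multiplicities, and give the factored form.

hull edge (i=0, c=-6) to (i=1, c=3): slope 9, span 1
hull edge (i=1, c=3) to (i=3, c=6): slope 3/2, span 2
hull edge (i=3, c=6) to (i=6, c=7): slope 1/3, span 3
Factored form: p(x) = 7 ⊗ (x ⊕ (-9)) ⊗ (x ⊕ (-3/2)) ⊗ (x ⊕ (-3/2)) ⊗ (x ⊕ (-1/3)) ⊗ (x ⊕ (-1/3)) ⊗ (x ⊕ (-1/3))
Answer: roots = -9 (mult 1), -3/2 (mult 2), -1/3 (mult 3)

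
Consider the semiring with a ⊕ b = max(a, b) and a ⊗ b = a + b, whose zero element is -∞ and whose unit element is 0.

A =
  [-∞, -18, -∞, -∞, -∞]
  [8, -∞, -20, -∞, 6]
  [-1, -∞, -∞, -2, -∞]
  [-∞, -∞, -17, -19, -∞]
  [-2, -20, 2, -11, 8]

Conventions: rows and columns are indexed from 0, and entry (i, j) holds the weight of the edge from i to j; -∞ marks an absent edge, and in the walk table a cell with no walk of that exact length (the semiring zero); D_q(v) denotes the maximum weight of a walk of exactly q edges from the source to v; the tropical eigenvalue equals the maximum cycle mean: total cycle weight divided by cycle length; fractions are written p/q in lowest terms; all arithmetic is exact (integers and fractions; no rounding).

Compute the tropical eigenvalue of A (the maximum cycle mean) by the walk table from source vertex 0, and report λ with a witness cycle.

q=0: [0, -∞, -∞, -∞, -∞]
q=1: [-∞, -18, -∞, -∞, -∞]
q=2: [-10, -∞, -38, -∞, -12]
q=3: [-14, -28, -10, -23, -4]
q=4: [-6, -24, -2, -12, 4]
q=5: [2, -16, 6, -4, 12]
Optimal cycle mean attained by: cycle 4->4, total 8, length 1.
Answer: λ = 8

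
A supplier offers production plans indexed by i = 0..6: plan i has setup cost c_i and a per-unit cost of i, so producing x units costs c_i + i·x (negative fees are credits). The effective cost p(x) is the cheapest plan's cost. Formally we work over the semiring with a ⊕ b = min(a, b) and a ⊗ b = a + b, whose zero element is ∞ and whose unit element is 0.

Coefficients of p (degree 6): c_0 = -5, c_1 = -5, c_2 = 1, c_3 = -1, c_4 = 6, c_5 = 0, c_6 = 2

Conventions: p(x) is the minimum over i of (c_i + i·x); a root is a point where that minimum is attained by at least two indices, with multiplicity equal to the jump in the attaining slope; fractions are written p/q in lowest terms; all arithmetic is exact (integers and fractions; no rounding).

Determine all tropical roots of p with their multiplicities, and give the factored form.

hull edge (i=0, c=-5) to (i=1, c=-5): slope 0, span 1
hull edge (i=1, c=-5) to (i=5, c=0): slope 5/4, span 4
hull edge (i=5, c=0) to (i=6, c=2): slope 2, span 1
Factored form: p(x) = 2 ⊗ (x ⊕ (-2)) ⊗ (x ⊕ (-5/4)) ⊗ (x ⊕ (-5/4)) ⊗ (x ⊕ (-5/4)) ⊗ (x ⊕ (-5/4)) ⊗ (x ⊕ 0)
Answer: roots = -2 (mult 1), -5/4 (mult 4), 0 (mult 1)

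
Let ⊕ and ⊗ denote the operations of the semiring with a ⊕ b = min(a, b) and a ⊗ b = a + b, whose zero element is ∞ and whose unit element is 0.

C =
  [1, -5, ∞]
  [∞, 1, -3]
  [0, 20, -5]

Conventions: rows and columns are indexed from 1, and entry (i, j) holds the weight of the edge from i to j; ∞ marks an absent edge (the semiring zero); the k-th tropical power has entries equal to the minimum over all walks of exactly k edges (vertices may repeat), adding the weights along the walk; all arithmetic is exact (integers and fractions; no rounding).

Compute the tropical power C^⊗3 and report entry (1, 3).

C^⊗2:
  [2, -4, -8]
  [-3, 2, -8]
  [-5, -5, -10]
C^⊗3:
  [-8, -3, -13]
  [-8, -8, -13]
  [-10, -10, -15]
Key observation: the optimum is the walk 1->2->3->3, with weight (-5) + (-3) + (-5) = -13.
Optimal value attained by: walk 1->2->3->3.
Answer: (C^⊗3)[1][3] = -13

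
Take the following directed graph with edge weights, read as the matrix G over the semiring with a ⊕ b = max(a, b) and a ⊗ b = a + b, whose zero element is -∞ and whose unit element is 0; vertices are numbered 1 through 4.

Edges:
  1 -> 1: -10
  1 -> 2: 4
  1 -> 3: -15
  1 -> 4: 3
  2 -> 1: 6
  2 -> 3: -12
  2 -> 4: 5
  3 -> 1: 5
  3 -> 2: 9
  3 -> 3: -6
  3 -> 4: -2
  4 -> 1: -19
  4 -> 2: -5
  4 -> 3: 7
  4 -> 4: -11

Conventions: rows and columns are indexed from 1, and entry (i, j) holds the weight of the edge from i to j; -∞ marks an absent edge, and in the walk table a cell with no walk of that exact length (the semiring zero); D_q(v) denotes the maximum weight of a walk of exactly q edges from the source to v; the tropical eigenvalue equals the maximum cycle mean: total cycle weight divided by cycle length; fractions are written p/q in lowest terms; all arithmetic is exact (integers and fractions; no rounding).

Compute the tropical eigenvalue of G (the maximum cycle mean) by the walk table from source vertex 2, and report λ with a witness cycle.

q=0: [-∞, 0, -∞, -∞]
q=1: [6, -∞, -12, 5]
q=2: [-4, 10, 12, 9]
q=3: [17, 21, 16, 15]
q=4: [27, 25, 22, 26]
Optimal cycle mean attained by: cycle 2->4->3->2, total 5 + 7 + 9, length 3.
Answer: λ = 7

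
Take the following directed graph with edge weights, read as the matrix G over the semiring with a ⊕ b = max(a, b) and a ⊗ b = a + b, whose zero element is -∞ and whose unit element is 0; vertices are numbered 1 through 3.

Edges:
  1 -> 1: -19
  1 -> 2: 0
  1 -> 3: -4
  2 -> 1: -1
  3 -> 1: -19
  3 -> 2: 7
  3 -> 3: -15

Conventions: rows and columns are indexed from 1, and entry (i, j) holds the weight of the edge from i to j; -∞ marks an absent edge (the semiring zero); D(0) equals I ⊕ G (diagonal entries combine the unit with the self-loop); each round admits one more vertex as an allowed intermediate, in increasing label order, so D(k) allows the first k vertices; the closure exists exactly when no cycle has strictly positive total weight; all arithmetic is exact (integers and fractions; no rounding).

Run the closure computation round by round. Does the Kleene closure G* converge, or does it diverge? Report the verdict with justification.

D(0):
  [0, 0, -4]
  [-1, 0, -∞]
  [-19, 7, 0]
D(1):
  [0, 0, -4]
  [-1, 0, -5]
  [-19, 7, 0]
Detection: at round 2, diagonal entry (3, 3) turns strictly positive.
Key observation: the cycle 3->2->1->3 has total weight 7 + (-1) + (-4), which is strictly positive.
Answer: DIVERGES — positive cycle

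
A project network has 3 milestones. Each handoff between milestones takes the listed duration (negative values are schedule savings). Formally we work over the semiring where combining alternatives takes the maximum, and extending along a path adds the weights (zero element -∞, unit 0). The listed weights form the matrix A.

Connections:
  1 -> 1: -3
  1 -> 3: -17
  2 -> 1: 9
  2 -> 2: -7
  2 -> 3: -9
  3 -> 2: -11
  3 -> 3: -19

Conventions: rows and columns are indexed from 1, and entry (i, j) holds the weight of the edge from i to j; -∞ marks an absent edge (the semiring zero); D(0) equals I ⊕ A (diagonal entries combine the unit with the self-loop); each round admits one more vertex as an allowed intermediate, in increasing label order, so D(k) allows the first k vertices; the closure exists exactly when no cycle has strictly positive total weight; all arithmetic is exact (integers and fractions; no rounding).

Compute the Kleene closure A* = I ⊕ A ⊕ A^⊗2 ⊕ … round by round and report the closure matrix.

D(0):
  [0, -∞, -17]
  [9, 0, -9]
  [-∞, -11, 0]
D(1):
  [0, -∞, -17]
  [9, 0, -8]
  [-∞, -11, 0]
D(2):
  [0, -∞, -17]
  [9, 0, -8]
  [-2, -11, 0]
D(3):
  [0, -28, -17]
  [9, 0, -8]
  [-2, -11, 0]
Answer: A* = [[0, -28, -17], [9, 0, -8], [-2, -11, 0]]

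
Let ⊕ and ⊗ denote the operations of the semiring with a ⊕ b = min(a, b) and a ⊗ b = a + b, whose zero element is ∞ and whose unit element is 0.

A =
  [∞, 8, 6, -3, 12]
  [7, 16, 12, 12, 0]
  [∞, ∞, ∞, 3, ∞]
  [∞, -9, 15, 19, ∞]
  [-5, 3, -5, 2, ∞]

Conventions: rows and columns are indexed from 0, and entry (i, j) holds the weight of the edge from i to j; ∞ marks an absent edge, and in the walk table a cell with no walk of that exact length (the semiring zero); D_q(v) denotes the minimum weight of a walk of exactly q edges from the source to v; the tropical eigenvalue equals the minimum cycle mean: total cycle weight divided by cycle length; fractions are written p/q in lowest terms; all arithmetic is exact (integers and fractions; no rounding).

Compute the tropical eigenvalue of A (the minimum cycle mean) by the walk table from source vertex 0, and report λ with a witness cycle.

q=0: [0, ∞, ∞, ∞, ∞]
q=1: [∞, 8, 6, -3, 12]
q=2: [7, -12, 7, 9, 8]
q=3: [-5, 0, 0, 0, -12]
q=4: [-17, -9, -17, -10, 0]
q=5: [-5, -19, -11, -20, -9]
Optimal cycle mean attained by: cycle 0->3->1->4->0, total (-3) + (-9) + 0 + (-5), length 4.
Answer: λ = -17/4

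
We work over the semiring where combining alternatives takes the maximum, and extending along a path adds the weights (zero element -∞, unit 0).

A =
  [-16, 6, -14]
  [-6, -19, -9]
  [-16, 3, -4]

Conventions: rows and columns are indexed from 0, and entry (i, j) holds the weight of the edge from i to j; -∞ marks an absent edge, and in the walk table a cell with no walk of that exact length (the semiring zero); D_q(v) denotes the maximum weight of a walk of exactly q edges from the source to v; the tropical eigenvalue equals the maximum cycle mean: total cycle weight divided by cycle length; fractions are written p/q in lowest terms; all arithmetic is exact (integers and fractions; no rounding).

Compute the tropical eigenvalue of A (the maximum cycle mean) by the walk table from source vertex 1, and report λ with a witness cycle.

q=0: [-∞, 0, -∞]
q=1: [-6, -19, -9]
q=2: [-22, 0, -13]
q=3: [-6, -10, -9]
Optimal cycle mean attained by: cycle 0->1->0, total 6 + (-6), length 2.
Answer: λ = 0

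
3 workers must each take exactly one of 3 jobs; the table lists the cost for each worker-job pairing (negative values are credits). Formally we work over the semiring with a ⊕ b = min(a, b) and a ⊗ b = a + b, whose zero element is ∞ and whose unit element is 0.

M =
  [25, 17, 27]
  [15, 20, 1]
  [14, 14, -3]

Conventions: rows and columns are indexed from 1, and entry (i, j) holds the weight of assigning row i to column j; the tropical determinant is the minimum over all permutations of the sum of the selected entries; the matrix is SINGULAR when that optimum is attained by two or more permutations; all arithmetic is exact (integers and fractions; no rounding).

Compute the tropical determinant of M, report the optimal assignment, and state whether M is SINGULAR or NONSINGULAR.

σ = (1, 2, 3): 25 + 20 + (-3) = 42
σ = (1, 3, 2): 25 + 1 + 14 = 40
σ = (2, 1, 3): 17 + 15 + (-3) = 29
σ = (2, 3, 1): 17 + 1 + 14 = 32
σ = (3, 1, 2): 27 + 15 + 14 = 56
σ = (3, 2, 1): 27 + 20 + 14 = 61
Optimal value attained by: σ = (2, 1, 3).
Answer: det⊕(M) = 29; verdict: NONSINGULAR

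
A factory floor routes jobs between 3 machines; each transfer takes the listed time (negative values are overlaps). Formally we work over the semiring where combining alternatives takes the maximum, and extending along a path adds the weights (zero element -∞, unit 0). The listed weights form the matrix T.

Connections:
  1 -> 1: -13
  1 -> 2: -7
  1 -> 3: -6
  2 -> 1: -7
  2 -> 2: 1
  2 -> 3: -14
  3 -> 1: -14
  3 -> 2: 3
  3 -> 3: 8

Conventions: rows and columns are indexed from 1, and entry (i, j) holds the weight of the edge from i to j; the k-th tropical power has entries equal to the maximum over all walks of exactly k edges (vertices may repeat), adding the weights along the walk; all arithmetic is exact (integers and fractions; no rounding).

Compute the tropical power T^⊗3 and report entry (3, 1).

T^⊗2:
  [-14, -3, 2]
  [-6, 2, -6]
  [-4, 11, 16]
T^⊗3:
  [-10, 5, 10]
  [-5, 3, 2]
  [4, 19, 24]
Key observation: the optimum is the walk 3->3->2->1, with weight 8 + 3 + (-7) = 4.
Optimal value attained by: walk 3->3->2->1.
Answer: (T^⊗3)[3][1] = 4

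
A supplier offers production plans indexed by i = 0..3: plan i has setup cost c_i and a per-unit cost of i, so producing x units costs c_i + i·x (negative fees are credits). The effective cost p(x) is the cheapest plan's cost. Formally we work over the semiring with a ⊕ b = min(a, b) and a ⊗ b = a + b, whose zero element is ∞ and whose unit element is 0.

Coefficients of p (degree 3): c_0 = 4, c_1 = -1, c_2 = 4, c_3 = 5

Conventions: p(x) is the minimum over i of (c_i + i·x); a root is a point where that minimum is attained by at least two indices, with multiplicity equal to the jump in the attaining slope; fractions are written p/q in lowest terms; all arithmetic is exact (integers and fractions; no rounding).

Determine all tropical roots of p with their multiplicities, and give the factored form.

hull edge (i=0, c=4) to (i=1, c=-1): slope -5, span 1
hull edge (i=1, c=-1) to (i=3, c=5): slope 3, span 2
Factored form: p(x) = 5 ⊗ (x ⊕ (-3)) ⊗ (x ⊕ (-3)) ⊗ (x ⊕ 5)
Answer: roots = -3 (mult 2), 5 (mult 1)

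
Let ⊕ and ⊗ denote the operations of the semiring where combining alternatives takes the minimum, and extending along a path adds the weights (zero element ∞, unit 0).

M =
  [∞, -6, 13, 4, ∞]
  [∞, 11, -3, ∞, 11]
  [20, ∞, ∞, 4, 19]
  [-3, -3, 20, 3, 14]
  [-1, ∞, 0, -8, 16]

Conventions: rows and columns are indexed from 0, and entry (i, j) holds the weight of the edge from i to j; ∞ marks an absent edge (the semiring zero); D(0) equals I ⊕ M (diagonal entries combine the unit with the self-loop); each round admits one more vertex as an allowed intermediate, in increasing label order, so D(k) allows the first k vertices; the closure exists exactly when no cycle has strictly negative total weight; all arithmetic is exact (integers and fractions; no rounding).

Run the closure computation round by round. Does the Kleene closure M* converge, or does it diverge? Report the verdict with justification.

D(0):
  [0, -6, 13, 4, ∞]
  [∞, 0, -3, ∞, 11]
  [20, ∞, 0, 4, 19]
  [-3, -3, 20, 0, 14]
  [-1, ∞, 0, -8, 0]
D(1):
  [0, -6, 13, 4, ∞]
  [∞, 0, -3, ∞, 11]
  [20, 14, 0, 4, 19]
  [-3, -9, 10, 0, 14]
  [-1, -7, 0, -8, 0]
D(2):
  [0, -6, -9, 4, 5]
  [∞, 0, -3, ∞, 11]
  [20, 14, 0, 4, 19]
  [-3, -9, -12, 0, 2]
  [-1, -7, -10, -8, 0]
Detection: at round 3, diagonal entry (3, 3) turns strictly negative.
Key observation: the cycle 3->0->1->2->3 has total weight (-3) + (-6) + (-3) + 4, which is strictly negative.
Answer: DIVERGES — negative cycle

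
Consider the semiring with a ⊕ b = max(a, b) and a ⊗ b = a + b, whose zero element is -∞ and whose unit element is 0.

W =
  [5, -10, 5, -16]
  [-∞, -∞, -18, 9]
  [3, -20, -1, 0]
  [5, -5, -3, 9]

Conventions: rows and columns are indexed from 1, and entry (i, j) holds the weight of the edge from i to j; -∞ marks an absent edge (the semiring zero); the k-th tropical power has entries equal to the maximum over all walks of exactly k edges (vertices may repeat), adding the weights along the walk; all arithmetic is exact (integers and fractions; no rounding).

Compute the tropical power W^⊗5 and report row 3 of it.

W^⊗2:
  [10, -5, 10, 5]
  [14, 4, 6, 18]
  [8, -5, 8, 9]
  [14, 4, 10, 18]
W^⊗3:
  [15, 0, 15, 14]
  [23, 13, 19, 27]
  [14, 4, 13, 18]
  [23, 13, 19, 27]
W^⊗4:
  [20, 9, 20, 23]
  [32, 22, 28, 36]
  [23, 13, 19, 27]
  [32, 22, 28, 36]
W^⊗5:
  [28, 18, 25, 32]
  [41, 31, 37, 45]
  [32, 22, 28, 36]
  [41, 31, 37, 45]
Answer: row 3 of W^⊗5 = [32, 22, 28, 36]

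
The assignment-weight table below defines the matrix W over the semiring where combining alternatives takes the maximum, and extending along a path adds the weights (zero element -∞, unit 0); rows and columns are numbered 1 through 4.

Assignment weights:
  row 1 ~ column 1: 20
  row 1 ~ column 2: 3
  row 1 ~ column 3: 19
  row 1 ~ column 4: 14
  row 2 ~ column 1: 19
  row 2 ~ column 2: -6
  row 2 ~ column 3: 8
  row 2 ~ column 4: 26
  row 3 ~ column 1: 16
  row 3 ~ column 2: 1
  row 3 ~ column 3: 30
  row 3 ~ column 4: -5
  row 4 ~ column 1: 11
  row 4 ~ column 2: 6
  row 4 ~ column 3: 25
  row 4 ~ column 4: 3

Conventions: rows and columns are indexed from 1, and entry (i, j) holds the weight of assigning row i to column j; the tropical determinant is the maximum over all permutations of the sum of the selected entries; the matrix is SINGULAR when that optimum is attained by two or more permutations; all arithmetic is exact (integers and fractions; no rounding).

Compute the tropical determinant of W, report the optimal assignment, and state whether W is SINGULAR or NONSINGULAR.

σ = (1, 2, 3, 4): 20 + (-6) + 30 + 3 = 47
σ = (1, 2, 4, 3): 20 + (-6) + (-5) + 25 = 34
σ = (1, 3, 2, 4): 20 + 8 + 1 + 3 = 32
σ = (1, 3, 4, 2): 20 + 8 + (-5) + 6 = 29
σ = (1, 4, 2, 3): 20 + 26 + 1 + 25 = 72
σ = (1, 4, 3, 2): 20 + 26 + 30 + 6 = 82
σ = (2, 1, 3, 4): 3 + 19 + 30 + 3 = 55
σ = (2, 1, 4, 3): 3 + 19 + (-5) + 25 = 42
σ = (2, 3, 1, 4): 3 + 8 + 16 + 3 = 30
σ = (2, 3, 4, 1): 3 + 8 + (-5) + 11 = 17
σ = (2, 4, 1, 3): 3 + 26 + 16 + 25 = 70
σ = (2, 4, 3, 1): 3 + 26 + 30 + 11 = 70
σ = (3, 1, 2, 4): 19 + 19 + 1 + 3 = 42
σ = (3, 1, 4, 2): 19 + 19 + (-5) + 6 = 39
σ = (3, 2, 1, 4): 19 + (-6) + 16 + 3 = 32
σ = (3, 2, 4, 1): 19 + (-6) + (-5) + 11 = 19
σ = (3, 4, 1, 2): 19 + 26 + 16 + 6 = 67
σ = (3, 4, 2, 1): 19 + 26 + 1 + 11 = 57
σ = (4, 1, 2, 3): 14 + 19 + 1 + 25 = 59
σ = (4, 1, 3, 2): 14 + 19 + 30 + 6 = 69
σ = (4, 2, 1, 3): 14 + (-6) + 16 + 25 = 49
σ = (4, 2, 3, 1): 14 + (-6) + 30 + 11 = 49
σ = (4, 3, 1, 2): 14 + 8 + 16 + 6 = 44
σ = (4, 3, 2, 1): 14 + 8 + 1 + 11 = 34
Optimal value attained by: σ = (1, 4, 3, 2).
Answer: det⊕(W) = 82; verdict: NONSINGULAR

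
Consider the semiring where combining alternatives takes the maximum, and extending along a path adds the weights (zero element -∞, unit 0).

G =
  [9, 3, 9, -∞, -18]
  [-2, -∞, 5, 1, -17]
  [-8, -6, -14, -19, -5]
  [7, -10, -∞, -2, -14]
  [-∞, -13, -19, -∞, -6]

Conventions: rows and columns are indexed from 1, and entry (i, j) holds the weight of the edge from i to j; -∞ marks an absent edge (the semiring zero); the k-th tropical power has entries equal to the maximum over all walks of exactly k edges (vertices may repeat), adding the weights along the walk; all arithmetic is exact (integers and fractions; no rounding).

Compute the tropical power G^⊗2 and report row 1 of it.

G^⊗2:
  [18, 12, 18, 4, 4]
  [8, 1, 7, -1, 0]
  [1, -5, 1, -5, -11]
  [16, 10, 16, -4, -11]
  [-15, -19, -8, -12, -12]
Answer: row 1 of G^⊗2 = [18, 12, 18, 4, 4]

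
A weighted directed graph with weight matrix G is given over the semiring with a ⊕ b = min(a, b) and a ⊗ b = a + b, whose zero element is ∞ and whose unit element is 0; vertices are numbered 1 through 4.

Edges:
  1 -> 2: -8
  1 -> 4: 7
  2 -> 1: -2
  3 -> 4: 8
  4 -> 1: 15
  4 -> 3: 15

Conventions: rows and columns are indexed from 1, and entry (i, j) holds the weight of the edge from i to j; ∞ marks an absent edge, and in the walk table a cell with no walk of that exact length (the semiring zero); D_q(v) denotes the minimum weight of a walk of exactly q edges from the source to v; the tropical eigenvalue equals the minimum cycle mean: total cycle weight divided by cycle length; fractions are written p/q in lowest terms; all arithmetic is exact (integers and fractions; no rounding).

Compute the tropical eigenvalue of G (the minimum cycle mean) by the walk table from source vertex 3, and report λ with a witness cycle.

q=0: [∞, ∞, 0, ∞]
q=1: [∞, ∞, ∞, 8]
q=2: [23, ∞, 23, ∞]
q=3: [∞, 15, ∞, 30]
q=4: [13, ∞, 45, ∞]
Optimal cycle mean attained by: cycle 1->2->1, total (-8) + (-2), length 2.
Answer: λ = -5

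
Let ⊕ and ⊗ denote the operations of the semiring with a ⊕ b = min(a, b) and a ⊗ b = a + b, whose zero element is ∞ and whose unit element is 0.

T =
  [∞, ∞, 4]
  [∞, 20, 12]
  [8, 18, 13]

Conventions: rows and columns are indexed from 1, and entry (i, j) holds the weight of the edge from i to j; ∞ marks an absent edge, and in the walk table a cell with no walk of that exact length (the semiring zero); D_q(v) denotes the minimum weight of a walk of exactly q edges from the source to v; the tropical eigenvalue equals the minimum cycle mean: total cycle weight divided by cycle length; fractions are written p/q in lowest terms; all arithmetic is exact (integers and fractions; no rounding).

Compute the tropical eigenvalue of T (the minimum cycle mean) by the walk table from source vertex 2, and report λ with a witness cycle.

q=0: [∞, 0, ∞]
q=1: [∞, 20, 12]
q=2: [20, 30, 25]
q=3: [33, 43, 24]
Optimal cycle mean attained by: cycle 1->3->1, total 4 + 8, length 2.
Answer: λ = 6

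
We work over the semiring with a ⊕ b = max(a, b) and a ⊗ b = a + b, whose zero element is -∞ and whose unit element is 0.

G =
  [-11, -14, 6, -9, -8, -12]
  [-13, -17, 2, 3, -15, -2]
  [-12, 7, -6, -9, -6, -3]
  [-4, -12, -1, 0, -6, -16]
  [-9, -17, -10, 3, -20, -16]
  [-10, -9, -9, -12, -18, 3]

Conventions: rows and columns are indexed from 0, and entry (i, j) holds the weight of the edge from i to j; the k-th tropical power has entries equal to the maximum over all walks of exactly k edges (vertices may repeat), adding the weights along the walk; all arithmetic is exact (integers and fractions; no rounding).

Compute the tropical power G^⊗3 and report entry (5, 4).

G^⊗2:
  [-6, 13, 0, -3, 0, 3]
  [-1, 9, 2, 3, -3, 1]
  [-6, 1, 9, 10, -8, 5]
  [-4, 6, 2, 0, -6, -4]
  [-1, -3, 2, 3, -3, -13]
  [-7, -2, -4, -6, -15, 6]
G^⊗3:
  [0, 7, 15, 16, -2, 11]
  [-1, 9, 11, 12, -3, 7]
  [6, 16, 9, 10, 4, 8]
  [-4, 9, 8, 9, -4, 4]
  [-1, 9, 5, 3, -3, -1]
  [-4, 3, 0, 1, -10, 9]
Key observation: the optimum is the walk 5->0->2->4, with weight (-10) + 6 + (-6) = -10.
Optimal value attained by: walk 5->0->2->4.
Answer: (G^⊗3)[5][4] = -10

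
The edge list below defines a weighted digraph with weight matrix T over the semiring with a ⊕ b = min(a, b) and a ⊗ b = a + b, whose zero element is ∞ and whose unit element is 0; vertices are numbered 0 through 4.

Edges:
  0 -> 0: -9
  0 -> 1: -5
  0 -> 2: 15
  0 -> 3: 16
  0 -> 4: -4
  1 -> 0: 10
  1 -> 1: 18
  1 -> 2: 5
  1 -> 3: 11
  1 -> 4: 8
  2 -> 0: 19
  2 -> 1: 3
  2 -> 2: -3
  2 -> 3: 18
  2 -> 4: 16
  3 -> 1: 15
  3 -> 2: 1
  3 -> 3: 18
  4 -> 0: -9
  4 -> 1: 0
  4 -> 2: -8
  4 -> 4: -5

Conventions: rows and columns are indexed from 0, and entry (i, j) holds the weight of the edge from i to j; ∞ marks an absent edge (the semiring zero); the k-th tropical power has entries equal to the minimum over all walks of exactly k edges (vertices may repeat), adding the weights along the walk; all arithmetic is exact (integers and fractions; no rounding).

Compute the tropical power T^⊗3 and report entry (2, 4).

T^⊗2:
  [-18, -14, -12, 6, -13]
  [-1, 5, 0, 23, 3]
  [7, 0, -6, 14, 11]
  [20, 4, -2, 19, 17]
  [-18, -14, -13, 7, -13]
T^⊗3:
  [-27, -23, -21, -3, -22]
  [-10, -6, -5, 15, -5]
  [-2, -3, -9, 11, 3]
  [8, 1, -5, 15, 12]
  [-27, -23, -21, -3, -22]
Key observation: the optimum is the walk 2->4->0->4, with weight 16 + (-9) + (-4) = 3.
Optimal value attained by: walk 2->4->0->4.
Answer: (T^⊗3)[2][4] = 3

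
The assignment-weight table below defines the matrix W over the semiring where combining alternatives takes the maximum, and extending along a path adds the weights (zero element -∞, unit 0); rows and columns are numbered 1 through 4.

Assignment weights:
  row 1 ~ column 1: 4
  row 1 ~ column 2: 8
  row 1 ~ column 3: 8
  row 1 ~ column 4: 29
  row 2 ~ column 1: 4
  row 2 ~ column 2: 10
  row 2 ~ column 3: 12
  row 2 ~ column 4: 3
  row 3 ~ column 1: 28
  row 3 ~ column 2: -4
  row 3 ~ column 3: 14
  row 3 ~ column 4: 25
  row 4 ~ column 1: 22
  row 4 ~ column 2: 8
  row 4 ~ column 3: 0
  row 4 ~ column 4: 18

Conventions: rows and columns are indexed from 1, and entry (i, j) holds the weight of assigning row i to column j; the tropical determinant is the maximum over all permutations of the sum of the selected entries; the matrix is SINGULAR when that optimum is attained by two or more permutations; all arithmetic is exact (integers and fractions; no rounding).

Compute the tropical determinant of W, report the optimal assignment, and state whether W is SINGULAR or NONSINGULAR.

σ = (1, 2, 3, 4): 4 + 10 + 14 + 18 = 46
σ = (1, 2, 4, 3): 4 + 10 + 25 + 0 = 39
σ = (1, 3, 2, 4): 4 + 12 + (-4) + 18 = 30
σ = (1, 3, 4, 2): 4 + 12 + 25 + 8 = 49
σ = (1, 4, 2, 3): 4 + 3 + (-4) + 0 = 3
σ = (1, 4, 3, 2): 4 + 3 + 14 + 8 = 29
σ = (2, 1, 3, 4): 8 + 4 + 14 + 18 = 44
σ = (2, 1, 4, 3): 8 + 4 + 25 + 0 = 37
σ = (2, 3, 1, 4): 8 + 12 + 28 + 18 = 66
σ = (2, 3, 4, 1): 8 + 12 + 25 + 22 = 67
σ = (2, 4, 1, 3): 8 + 3 + 28 + 0 = 39
σ = (2, 4, 3, 1): 8 + 3 + 14 + 22 = 47
σ = (3, 1, 2, 4): 8 + 4 + (-4) + 18 = 26
σ = (3, 1, 4, 2): 8 + 4 + 25 + 8 = 45
σ = (3, 2, 1, 4): 8 + 10 + 28 + 18 = 64
σ = (3, 2, 4, 1): 8 + 10 + 25 + 22 = 65
σ = (3, 4, 1, 2): 8 + 3 + 28 + 8 = 47
σ = (3, 4, 2, 1): 8 + 3 + (-4) + 22 = 29
σ = (4, 1, 2, 3): 29 + 4 + (-4) + 0 = 29
σ = (4, 1, 3, 2): 29 + 4 + 14 + 8 = 55
σ = (4, 2, 1, 3): 29 + 10 + 28 + 0 = 67
σ = (4, 2, 3, 1): 29 + 10 + 14 + 22 = 75
σ = (4, 3, 1, 2): 29 + 12 + 28 + 8 = 77
σ = (4, 3, 2, 1): 29 + 12 + (-4) + 22 = 59
Optimal value attained by: σ = (4, 3, 1, 2).
Answer: det⊕(W) = 77; verdict: NONSINGULAR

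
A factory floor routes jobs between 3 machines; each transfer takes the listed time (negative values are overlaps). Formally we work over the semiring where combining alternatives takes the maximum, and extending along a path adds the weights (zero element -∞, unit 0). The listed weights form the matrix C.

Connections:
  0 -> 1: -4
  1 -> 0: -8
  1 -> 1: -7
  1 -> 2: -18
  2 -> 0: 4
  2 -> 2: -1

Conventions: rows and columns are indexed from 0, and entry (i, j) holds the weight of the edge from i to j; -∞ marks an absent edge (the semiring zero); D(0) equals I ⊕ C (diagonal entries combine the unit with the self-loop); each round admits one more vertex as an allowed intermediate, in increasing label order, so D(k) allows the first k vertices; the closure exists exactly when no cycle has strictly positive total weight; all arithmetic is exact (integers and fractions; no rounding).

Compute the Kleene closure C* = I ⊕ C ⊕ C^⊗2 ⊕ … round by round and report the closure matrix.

D(0):
  [0, -4, -∞]
  [-8, 0, -18]
  [4, -∞, 0]
D(1):
  [0, -4, -∞]
  [-8, 0, -18]
  [4, 0, 0]
D(2):
  [0, -4, -22]
  [-8, 0, -18]
  [4, 0, 0]
D(3):
  [0, -4, -22]
  [-8, 0, -18]
  [4, 0, 0]
Answer: C* = [[0, -4, -22], [-8, 0, -18], [4, 0, 0]]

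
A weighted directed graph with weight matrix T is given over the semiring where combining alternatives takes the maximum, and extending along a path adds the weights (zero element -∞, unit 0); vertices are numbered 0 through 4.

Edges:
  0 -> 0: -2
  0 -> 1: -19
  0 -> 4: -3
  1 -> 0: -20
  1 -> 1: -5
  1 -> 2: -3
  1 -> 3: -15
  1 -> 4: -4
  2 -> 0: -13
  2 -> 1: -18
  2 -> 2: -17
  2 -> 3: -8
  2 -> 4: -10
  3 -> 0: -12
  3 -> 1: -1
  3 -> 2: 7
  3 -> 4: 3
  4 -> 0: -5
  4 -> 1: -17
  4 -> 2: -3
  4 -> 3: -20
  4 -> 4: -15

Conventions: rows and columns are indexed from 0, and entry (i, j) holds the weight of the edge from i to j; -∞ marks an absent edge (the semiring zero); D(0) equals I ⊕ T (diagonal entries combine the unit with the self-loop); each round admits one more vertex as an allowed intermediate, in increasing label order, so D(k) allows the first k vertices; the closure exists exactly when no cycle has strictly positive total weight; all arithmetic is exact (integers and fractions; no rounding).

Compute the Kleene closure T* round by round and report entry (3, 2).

D(0):
  [0, -19, -∞, -∞, -3]
  [-20, 0, -3, -15, -4]
  [-13, -18, 0, -8, -10]
  [-12, -1, 7, 0, 3]
  [-5, -17, -3, -20, 0]
D(1):
  [0, -19, -∞, -∞, -3]
  [-20, 0, -3, -15, -4]
  [-13, -18, 0, -8, -10]
  [-12, -1, 7, 0, 3]
  [-5, -17, -3, -20, 0]
D(2):
  [0, -19, -22, -34, -3]
  [-20, 0, -3, -15, -4]
  [-13, -18, 0, -8, -10]
  [-12, -1, 7, 0, 3]
  [-5, -17, -3, -20, 0]
D(3):
  [0, -19, -22, -30, -3]
  [-16, 0, -3, -11, -4]
  [-13, -18, 0, -8, -10]
  [-6, -1, 7, 0, 3]
  [-5, -17, -3, -11, 0]
D(4):
  [0, -19, -22, -30, -3]
  [-16, 0, -3, -11, -4]
  [-13, -9, 0, -8, -5]
  [-6, -1, 7, 0, 3]
  [-5, -12, -3, -11, 0]
D(5):
  [0, -15, -6, -14, -3]
  [-9, 0, -3, -11, -4]
  [-10, -9, 0, -8, -5]
  [-2, -1, 7, 0, 3]
  [-5, -12, -3, -11, 0]
Answer: T*[3][2] = 7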